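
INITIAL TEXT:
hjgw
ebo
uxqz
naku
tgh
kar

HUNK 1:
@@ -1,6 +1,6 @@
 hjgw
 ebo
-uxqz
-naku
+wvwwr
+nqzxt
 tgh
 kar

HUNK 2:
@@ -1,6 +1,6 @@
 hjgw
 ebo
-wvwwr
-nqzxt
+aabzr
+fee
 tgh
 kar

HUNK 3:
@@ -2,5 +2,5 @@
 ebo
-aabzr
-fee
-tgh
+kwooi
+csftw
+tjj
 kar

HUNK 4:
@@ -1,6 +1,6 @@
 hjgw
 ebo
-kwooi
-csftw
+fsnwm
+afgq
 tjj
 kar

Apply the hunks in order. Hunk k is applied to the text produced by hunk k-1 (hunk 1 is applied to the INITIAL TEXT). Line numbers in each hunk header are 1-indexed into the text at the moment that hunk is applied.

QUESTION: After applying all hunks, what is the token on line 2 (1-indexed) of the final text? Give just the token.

Hunk 1: at line 1 remove [uxqz,naku] add [wvwwr,nqzxt] -> 6 lines: hjgw ebo wvwwr nqzxt tgh kar
Hunk 2: at line 1 remove [wvwwr,nqzxt] add [aabzr,fee] -> 6 lines: hjgw ebo aabzr fee tgh kar
Hunk 3: at line 2 remove [aabzr,fee,tgh] add [kwooi,csftw,tjj] -> 6 lines: hjgw ebo kwooi csftw tjj kar
Hunk 4: at line 1 remove [kwooi,csftw] add [fsnwm,afgq] -> 6 lines: hjgw ebo fsnwm afgq tjj kar
Final line 2: ebo

Answer: ebo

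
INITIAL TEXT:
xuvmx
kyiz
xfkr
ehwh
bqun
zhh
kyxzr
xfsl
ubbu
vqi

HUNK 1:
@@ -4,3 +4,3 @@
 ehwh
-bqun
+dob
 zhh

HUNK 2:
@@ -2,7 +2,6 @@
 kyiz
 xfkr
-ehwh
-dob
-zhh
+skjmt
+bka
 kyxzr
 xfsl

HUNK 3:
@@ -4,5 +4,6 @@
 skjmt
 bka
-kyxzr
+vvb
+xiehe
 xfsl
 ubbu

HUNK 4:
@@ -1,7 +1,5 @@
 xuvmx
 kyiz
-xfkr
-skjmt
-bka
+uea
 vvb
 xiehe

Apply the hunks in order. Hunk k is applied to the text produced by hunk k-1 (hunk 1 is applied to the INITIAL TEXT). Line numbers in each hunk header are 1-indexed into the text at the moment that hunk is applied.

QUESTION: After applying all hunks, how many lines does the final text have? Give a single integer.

Answer: 8

Derivation:
Hunk 1: at line 4 remove [bqun] add [dob] -> 10 lines: xuvmx kyiz xfkr ehwh dob zhh kyxzr xfsl ubbu vqi
Hunk 2: at line 2 remove [ehwh,dob,zhh] add [skjmt,bka] -> 9 lines: xuvmx kyiz xfkr skjmt bka kyxzr xfsl ubbu vqi
Hunk 3: at line 4 remove [kyxzr] add [vvb,xiehe] -> 10 lines: xuvmx kyiz xfkr skjmt bka vvb xiehe xfsl ubbu vqi
Hunk 4: at line 1 remove [xfkr,skjmt,bka] add [uea] -> 8 lines: xuvmx kyiz uea vvb xiehe xfsl ubbu vqi
Final line count: 8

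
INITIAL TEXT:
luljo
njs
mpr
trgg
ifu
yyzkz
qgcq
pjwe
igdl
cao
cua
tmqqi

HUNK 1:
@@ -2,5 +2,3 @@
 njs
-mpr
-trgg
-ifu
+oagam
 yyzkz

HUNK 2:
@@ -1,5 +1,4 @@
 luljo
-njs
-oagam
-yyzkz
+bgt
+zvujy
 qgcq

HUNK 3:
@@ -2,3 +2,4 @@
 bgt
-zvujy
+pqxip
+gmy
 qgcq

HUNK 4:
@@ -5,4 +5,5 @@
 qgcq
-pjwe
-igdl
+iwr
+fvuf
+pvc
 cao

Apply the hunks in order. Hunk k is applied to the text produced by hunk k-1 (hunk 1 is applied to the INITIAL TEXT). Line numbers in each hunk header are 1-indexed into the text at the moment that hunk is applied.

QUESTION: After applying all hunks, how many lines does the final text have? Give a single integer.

Hunk 1: at line 2 remove [mpr,trgg,ifu] add [oagam] -> 10 lines: luljo njs oagam yyzkz qgcq pjwe igdl cao cua tmqqi
Hunk 2: at line 1 remove [njs,oagam,yyzkz] add [bgt,zvujy] -> 9 lines: luljo bgt zvujy qgcq pjwe igdl cao cua tmqqi
Hunk 3: at line 2 remove [zvujy] add [pqxip,gmy] -> 10 lines: luljo bgt pqxip gmy qgcq pjwe igdl cao cua tmqqi
Hunk 4: at line 5 remove [pjwe,igdl] add [iwr,fvuf,pvc] -> 11 lines: luljo bgt pqxip gmy qgcq iwr fvuf pvc cao cua tmqqi
Final line count: 11

Answer: 11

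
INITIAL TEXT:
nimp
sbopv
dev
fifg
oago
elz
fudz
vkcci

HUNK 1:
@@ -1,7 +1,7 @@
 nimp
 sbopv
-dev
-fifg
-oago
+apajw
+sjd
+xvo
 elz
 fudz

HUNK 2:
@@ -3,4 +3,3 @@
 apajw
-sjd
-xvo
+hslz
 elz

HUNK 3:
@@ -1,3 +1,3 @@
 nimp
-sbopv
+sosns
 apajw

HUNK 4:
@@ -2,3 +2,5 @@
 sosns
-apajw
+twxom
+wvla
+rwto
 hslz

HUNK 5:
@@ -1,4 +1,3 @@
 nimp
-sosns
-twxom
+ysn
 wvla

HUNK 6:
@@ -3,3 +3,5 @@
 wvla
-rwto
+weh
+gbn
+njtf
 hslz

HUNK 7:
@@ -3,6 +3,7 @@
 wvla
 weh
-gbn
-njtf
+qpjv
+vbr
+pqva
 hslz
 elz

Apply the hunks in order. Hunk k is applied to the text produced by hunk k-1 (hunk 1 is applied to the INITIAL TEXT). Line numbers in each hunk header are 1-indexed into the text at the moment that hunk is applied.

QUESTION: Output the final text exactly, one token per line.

Hunk 1: at line 1 remove [dev,fifg,oago] add [apajw,sjd,xvo] -> 8 lines: nimp sbopv apajw sjd xvo elz fudz vkcci
Hunk 2: at line 3 remove [sjd,xvo] add [hslz] -> 7 lines: nimp sbopv apajw hslz elz fudz vkcci
Hunk 3: at line 1 remove [sbopv] add [sosns] -> 7 lines: nimp sosns apajw hslz elz fudz vkcci
Hunk 4: at line 2 remove [apajw] add [twxom,wvla,rwto] -> 9 lines: nimp sosns twxom wvla rwto hslz elz fudz vkcci
Hunk 5: at line 1 remove [sosns,twxom] add [ysn] -> 8 lines: nimp ysn wvla rwto hslz elz fudz vkcci
Hunk 6: at line 3 remove [rwto] add [weh,gbn,njtf] -> 10 lines: nimp ysn wvla weh gbn njtf hslz elz fudz vkcci
Hunk 7: at line 3 remove [gbn,njtf] add [qpjv,vbr,pqva] -> 11 lines: nimp ysn wvla weh qpjv vbr pqva hslz elz fudz vkcci

Answer: nimp
ysn
wvla
weh
qpjv
vbr
pqva
hslz
elz
fudz
vkcci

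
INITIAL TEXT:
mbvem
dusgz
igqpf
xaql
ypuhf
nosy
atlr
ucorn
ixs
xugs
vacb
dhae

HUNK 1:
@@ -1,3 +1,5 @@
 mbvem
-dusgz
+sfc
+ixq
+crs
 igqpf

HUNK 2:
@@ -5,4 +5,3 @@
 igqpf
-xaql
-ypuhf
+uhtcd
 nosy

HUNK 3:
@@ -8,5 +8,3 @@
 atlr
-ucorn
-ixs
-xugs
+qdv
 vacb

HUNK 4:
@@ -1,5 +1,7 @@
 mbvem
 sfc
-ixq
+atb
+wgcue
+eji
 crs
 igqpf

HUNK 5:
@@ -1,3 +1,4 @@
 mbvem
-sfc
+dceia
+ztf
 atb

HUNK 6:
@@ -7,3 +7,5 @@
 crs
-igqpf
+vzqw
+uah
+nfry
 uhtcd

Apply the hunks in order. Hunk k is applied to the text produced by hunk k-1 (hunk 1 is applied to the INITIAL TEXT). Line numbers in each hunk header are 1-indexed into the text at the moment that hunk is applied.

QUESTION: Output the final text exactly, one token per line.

Hunk 1: at line 1 remove [dusgz] add [sfc,ixq,crs] -> 14 lines: mbvem sfc ixq crs igqpf xaql ypuhf nosy atlr ucorn ixs xugs vacb dhae
Hunk 2: at line 5 remove [xaql,ypuhf] add [uhtcd] -> 13 lines: mbvem sfc ixq crs igqpf uhtcd nosy atlr ucorn ixs xugs vacb dhae
Hunk 3: at line 8 remove [ucorn,ixs,xugs] add [qdv] -> 11 lines: mbvem sfc ixq crs igqpf uhtcd nosy atlr qdv vacb dhae
Hunk 4: at line 1 remove [ixq] add [atb,wgcue,eji] -> 13 lines: mbvem sfc atb wgcue eji crs igqpf uhtcd nosy atlr qdv vacb dhae
Hunk 5: at line 1 remove [sfc] add [dceia,ztf] -> 14 lines: mbvem dceia ztf atb wgcue eji crs igqpf uhtcd nosy atlr qdv vacb dhae
Hunk 6: at line 7 remove [igqpf] add [vzqw,uah,nfry] -> 16 lines: mbvem dceia ztf atb wgcue eji crs vzqw uah nfry uhtcd nosy atlr qdv vacb dhae

Answer: mbvem
dceia
ztf
atb
wgcue
eji
crs
vzqw
uah
nfry
uhtcd
nosy
atlr
qdv
vacb
dhae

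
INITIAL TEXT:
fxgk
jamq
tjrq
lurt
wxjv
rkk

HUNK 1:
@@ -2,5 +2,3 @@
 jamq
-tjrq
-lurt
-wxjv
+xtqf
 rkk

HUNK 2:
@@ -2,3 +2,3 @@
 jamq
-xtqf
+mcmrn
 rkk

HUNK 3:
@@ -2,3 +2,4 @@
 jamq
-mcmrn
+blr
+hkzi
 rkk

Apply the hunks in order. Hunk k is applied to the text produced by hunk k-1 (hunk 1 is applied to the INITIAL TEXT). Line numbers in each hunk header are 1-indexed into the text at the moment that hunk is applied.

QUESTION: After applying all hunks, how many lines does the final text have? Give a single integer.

Answer: 5

Derivation:
Hunk 1: at line 2 remove [tjrq,lurt,wxjv] add [xtqf] -> 4 lines: fxgk jamq xtqf rkk
Hunk 2: at line 2 remove [xtqf] add [mcmrn] -> 4 lines: fxgk jamq mcmrn rkk
Hunk 3: at line 2 remove [mcmrn] add [blr,hkzi] -> 5 lines: fxgk jamq blr hkzi rkk
Final line count: 5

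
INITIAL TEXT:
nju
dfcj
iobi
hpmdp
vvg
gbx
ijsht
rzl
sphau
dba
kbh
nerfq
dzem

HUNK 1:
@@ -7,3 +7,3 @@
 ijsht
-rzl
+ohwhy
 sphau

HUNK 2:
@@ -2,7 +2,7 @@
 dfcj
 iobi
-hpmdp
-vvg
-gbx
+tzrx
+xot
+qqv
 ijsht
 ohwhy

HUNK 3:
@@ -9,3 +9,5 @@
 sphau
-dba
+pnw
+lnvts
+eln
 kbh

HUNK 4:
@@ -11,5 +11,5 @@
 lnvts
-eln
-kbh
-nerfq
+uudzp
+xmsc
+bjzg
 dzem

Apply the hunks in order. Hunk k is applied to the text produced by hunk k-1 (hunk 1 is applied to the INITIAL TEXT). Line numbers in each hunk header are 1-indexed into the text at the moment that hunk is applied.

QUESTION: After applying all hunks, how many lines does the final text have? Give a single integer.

Hunk 1: at line 7 remove [rzl] add [ohwhy] -> 13 lines: nju dfcj iobi hpmdp vvg gbx ijsht ohwhy sphau dba kbh nerfq dzem
Hunk 2: at line 2 remove [hpmdp,vvg,gbx] add [tzrx,xot,qqv] -> 13 lines: nju dfcj iobi tzrx xot qqv ijsht ohwhy sphau dba kbh nerfq dzem
Hunk 3: at line 9 remove [dba] add [pnw,lnvts,eln] -> 15 lines: nju dfcj iobi tzrx xot qqv ijsht ohwhy sphau pnw lnvts eln kbh nerfq dzem
Hunk 4: at line 11 remove [eln,kbh,nerfq] add [uudzp,xmsc,bjzg] -> 15 lines: nju dfcj iobi tzrx xot qqv ijsht ohwhy sphau pnw lnvts uudzp xmsc bjzg dzem
Final line count: 15

Answer: 15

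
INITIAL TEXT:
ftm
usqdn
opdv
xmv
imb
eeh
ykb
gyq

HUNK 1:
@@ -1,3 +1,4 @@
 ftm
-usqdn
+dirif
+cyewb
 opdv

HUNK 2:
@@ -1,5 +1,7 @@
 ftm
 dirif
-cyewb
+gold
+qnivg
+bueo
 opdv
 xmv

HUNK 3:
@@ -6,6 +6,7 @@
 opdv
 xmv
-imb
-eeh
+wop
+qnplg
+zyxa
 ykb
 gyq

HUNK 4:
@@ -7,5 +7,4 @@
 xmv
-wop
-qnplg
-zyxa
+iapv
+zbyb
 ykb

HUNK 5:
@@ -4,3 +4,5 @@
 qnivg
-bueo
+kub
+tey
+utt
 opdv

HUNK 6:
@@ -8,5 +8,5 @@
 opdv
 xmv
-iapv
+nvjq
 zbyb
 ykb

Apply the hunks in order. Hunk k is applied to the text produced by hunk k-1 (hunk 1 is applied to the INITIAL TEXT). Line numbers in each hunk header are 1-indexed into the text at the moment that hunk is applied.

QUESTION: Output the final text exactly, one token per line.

Answer: ftm
dirif
gold
qnivg
kub
tey
utt
opdv
xmv
nvjq
zbyb
ykb
gyq

Derivation:
Hunk 1: at line 1 remove [usqdn] add [dirif,cyewb] -> 9 lines: ftm dirif cyewb opdv xmv imb eeh ykb gyq
Hunk 2: at line 1 remove [cyewb] add [gold,qnivg,bueo] -> 11 lines: ftm dirif gold qnivg bueo opdv xmv imb eeh ykb gyq
Hunk 3: at line 6 remove [imb,eeh] add [wop,qnplg,zyxa] -> 12 lines: ftm dirif gold qnivg bueo opdv xmv wop qnplg zyxa ykb gyq
Hunk 4: at line 7 remove [wop,qnplg,zyxa] add [iapv,zbyb] -> 11 lines: ftm dirif gold qnivg bueo opdv xmv iapv zbyb ykb gyq
Hunk 5: at line 4 remove [bueo] add [kub,tey,utt] -> 13 lines: ftm dirif gold qnivg kub tey utt opdv xmv iapv zbyb ykb gyq
Hunk 6: at line 8 remove [iapv] add [nvjq] -> 13 lines: ftm dirif gold qnivg kub tey utt opdv xmv nvjq zbyb ykb gyq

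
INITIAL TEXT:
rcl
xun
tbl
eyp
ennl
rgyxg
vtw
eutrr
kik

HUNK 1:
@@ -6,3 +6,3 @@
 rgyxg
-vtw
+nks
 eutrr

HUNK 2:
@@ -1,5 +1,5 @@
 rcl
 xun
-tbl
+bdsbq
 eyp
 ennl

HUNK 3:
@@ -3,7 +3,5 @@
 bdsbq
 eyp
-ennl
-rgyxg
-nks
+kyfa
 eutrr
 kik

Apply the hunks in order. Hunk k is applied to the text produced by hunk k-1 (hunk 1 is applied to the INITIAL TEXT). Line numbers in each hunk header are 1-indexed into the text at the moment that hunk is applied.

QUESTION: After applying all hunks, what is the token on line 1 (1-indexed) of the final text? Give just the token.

Answer: rcl

Derivation:
Hunk 1: at line 6 remove [vtw] add [nks] -> 9 lines: rcl xun tbl eyp ennl rgyxg nks eutrr kik
Hunk 2: at line 1 remove [tbl] add [bdsbq] -> 9 lines: rcl xun bdsbq eyp ennl rgyxg nks eutrr kik
Hunk 3: at line 3 remove [ennl,rgyxg,nks] add [kyfa] -> 7 lines: rcl xun bdsbq eyp kyfa eutrr kik
Final line 1: rcl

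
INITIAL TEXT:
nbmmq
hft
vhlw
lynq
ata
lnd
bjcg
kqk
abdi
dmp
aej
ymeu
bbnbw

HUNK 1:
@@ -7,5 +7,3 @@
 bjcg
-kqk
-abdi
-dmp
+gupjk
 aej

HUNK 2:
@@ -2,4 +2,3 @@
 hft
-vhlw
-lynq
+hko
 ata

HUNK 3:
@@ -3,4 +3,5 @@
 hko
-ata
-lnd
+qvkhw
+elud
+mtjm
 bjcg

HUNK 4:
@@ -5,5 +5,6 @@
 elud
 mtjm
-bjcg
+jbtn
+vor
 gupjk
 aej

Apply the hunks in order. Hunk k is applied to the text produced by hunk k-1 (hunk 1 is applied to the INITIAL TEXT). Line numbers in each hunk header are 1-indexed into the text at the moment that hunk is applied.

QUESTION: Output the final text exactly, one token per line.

Hunk 1: at line 7 remove [kqk,abdi,dmp] add [gupjk] -> 11 lines: nbmmq hft vhlw lynq ata lnd bjcg gupjk aej ymeu bbnbw
Hunk 2: at line 2 remove [vhlw,lynq] add [hko] -> 10 lines: nbmmq hft hko ata lnd bjcg gupjk aej ymeu bbnbw
Hunk 3: at line 3 remove [ata,lnd] add [qvkhw,elud,mtjm] -> 11 lines: nbmmq hft hko qvkhw elud mtjm bjcg gupjk aej ymeu bbnbw
Hunk 4: at line 5 remove [bjcg] add [jbtn,vor] -> 12 lines: nbmmq hft hko qvkhw elud mtjm jbtn vor gupjk aej ymeu bbnbw

Answer: nbmmq
hft
hko
qvkhw
elud
mtjm
jbtn
vor
gupjk
aej
ymeu
bbnbw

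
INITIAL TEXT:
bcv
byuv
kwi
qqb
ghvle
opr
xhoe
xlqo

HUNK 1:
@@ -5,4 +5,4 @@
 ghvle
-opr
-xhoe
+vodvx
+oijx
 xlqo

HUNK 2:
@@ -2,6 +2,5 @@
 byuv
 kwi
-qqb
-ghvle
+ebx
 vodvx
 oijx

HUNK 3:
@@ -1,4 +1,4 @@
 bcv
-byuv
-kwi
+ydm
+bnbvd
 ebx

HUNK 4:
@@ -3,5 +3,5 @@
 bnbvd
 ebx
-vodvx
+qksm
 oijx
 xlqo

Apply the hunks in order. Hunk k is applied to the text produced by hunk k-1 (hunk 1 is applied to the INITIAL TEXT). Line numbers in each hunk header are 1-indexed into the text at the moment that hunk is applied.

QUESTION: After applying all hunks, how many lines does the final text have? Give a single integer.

Answer: 7

Derivation:
Hunk 1: at line 5 remove [opr,xhoe] add [vodvx,oijx] -> 8 lines: bcv byuv kwi qqb ghvle vodvx oijx xlqo
Hunk 2: at line 2 remove [qqb,ghvle] add [ebx] -> 7 lines: bcv byuv kwi ebx vodvx oijx xlqo
Hunk 3: at line 1 remove [byuv,kwi] add [ydm,bnbvd] -> 7 lines: bcv ydm bnbvd ebx vodvx oijx xlqo
Hunk 4: at line 3 remove [vodvx] add [qksm] -> 7 lines: bcv ydm bnbvd ebx qksm oijx xlqo
Final line count: 7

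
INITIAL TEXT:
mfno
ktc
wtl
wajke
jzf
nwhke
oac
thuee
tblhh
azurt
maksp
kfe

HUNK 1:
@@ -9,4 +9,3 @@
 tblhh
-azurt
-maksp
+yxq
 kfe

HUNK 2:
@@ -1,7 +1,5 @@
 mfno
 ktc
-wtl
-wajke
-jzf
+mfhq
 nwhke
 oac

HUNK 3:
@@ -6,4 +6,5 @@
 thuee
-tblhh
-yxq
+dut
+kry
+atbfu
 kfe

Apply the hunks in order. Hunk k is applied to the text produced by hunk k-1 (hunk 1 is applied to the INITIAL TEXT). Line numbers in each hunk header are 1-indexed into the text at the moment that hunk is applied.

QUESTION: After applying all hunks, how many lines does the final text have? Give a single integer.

Hunk 1: at line 9 remove [azurt,maksp] add [yxq] -> 11 lines: mfno ktc wtl wajke jzf nwhke oac thuee tblhh yxq kfe
Hunk 2: at line 1 remove [wtl,wajke,jzf] add [mfhq] -> 9 lines: mfno ktc mfhq nwhke oac thuee tblhh yxq kfe
Hunk 3: at line 6 remove [tblhh,yxq] add [dut,kry,atbfu] -> 10 lines: mfno ktc mfhq nwhke oac thuee dut kry atbfu kfe
Final line count: 10

Answer: 10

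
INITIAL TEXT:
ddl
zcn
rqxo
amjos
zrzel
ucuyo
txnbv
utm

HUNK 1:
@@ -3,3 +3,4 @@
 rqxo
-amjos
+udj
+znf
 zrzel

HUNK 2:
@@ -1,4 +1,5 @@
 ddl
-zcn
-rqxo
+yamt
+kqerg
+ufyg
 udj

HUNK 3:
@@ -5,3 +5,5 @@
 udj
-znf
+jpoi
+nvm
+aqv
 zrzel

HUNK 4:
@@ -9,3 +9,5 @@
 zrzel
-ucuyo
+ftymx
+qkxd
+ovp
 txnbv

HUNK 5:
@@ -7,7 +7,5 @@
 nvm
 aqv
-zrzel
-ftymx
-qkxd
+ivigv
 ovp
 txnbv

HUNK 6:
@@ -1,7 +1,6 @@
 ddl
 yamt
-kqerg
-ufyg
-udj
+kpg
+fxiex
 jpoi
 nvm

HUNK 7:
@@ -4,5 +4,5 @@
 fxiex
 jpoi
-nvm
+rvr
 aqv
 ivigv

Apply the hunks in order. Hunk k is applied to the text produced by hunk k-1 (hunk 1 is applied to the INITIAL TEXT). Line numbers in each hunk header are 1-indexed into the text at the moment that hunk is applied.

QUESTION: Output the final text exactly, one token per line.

Hunk 1: at line 3 remove [amjos] add [udj,znf] -> 9 lines: ddl zcn rqxo udj znf zrzel ucuyo txnbv utm
Hunk 2: at line 1 remove [zcn,rqxo] add [yamt,kqerg,ufyg] -> 10 lines: ddl yamt kqerg ufyg udj znf zrzel ucuyo txnbv utm
Hunk 3: at line 5 remove [znf] add [jpoi,nvm,aqv] -> 12 lines: ddl yamt kqerg ufyg udj jpoi nvm aqv zrzel ucuyo txnbv utm
Hunk 4: at line 9 remove [ucuyo] add [ftymx,qkxd,ovp] -> 14 lines: ddl yamt kqerg ufyg udj jpoi nvm aqv zrzel ftymx qkxd ovp txnbv utm
Hunk 5: at line 7 remove [zrzel,ftymx,qkxd] add [ivigv] -> 12 lines: ddl yamt kqerg ufyg udj jpoi nvm aqv ivigv ovp txnbv utm
Hunk 6: at line 1 remove [kqerg,ufyg,udj] add [kpg,fxiex] -> 11 lines: ddl yamt kpg fxiex jpoi nvm aqv ivigv ovp txnbv utm
Hunk 7: at line 4 remove [nvm] add [rvr] -> 11 lines: ddl yamt kpg fxiex jpoi rvr aqv ivigv ovp txnbv utm

Answer: ddl
yamt
kpg
fxiex
jpoi
rvr
aqv
ivigv
ovp
txnbv
utm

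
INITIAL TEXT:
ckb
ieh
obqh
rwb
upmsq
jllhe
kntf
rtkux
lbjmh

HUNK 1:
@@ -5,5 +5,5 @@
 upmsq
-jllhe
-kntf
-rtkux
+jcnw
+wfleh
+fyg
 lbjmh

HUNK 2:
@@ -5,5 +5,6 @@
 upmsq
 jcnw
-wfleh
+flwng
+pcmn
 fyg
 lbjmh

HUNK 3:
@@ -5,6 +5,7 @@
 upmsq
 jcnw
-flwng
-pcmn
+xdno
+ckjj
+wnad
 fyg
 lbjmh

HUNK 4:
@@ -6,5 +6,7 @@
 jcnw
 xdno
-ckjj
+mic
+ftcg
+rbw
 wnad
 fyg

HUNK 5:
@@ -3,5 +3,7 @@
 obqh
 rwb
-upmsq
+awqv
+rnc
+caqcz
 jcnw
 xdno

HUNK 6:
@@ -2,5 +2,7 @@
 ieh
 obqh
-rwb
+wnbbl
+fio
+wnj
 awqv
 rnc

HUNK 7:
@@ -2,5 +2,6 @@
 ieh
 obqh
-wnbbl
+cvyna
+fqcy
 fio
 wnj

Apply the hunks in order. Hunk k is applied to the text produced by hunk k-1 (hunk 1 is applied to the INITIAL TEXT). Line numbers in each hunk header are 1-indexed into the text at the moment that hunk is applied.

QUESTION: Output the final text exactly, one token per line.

Hunk 1: at line 5 remove [jllhe,kntf,rtkux] add [jcnw,wfleh,fyg] -> 9 lines: ckb ieh obqh rwb upmsq jcnw wfleh fyg lbjmh
Hunk 2: at line 5 remove [wfleh] add [flwng,pcmn] -> 10 lines: ckb ieh obqh rwb upmsq jcnw flwng pcmn fyg lbjmh
Hunk 3: at line 5 remove [flwng,pcmn] add [xdno,ckjj,wnad] -> 11 lines: ckb ieh obqh rwb upmsq jcnw xdno ckjj wnad fyg lbjmh
Hunk 4: at line 6 remove [ckjj] add [mic,ftcg,rbw] -> 13 lines: ckb ieh obqh rwb upmsq jcnw xdno mic ftcg rbw wnad fyg lbjmh
Hunk 5: at line 3 remove [upmsq] add [awqv,rnc,caqcz] -> 15 lines: ckb ieh obqh rwb awqv rnc caqcz jcnw xdno mic ftcg rbw wnad fyg lbjmh
Hunk 6: at line 2 remove [rwb] add [wnbbl,fio,wnj] -> 17 lines: ckb ieh obqh wnbbl fio wnj awqv rnc caqcz jcnw xdno mic ftcg rbw wnad fyg lbjmh
Hunk 7: at line 2 remove [wnbbl] add [cvyna,fqcy] -> 18 lines: ckb ieh obqh cvyna fqcy fio wnj awqv rnc caqcz jcnw xdno mic ftcg rbw wnad fyg lbjmh

Answer: ckb
ieh
obqh
cvyna
fqcy
fio
wnj
awqv
rnc
caqcz
jcnw
xdno
mic
ftcg
rbw
wnad
fyg
lbjmh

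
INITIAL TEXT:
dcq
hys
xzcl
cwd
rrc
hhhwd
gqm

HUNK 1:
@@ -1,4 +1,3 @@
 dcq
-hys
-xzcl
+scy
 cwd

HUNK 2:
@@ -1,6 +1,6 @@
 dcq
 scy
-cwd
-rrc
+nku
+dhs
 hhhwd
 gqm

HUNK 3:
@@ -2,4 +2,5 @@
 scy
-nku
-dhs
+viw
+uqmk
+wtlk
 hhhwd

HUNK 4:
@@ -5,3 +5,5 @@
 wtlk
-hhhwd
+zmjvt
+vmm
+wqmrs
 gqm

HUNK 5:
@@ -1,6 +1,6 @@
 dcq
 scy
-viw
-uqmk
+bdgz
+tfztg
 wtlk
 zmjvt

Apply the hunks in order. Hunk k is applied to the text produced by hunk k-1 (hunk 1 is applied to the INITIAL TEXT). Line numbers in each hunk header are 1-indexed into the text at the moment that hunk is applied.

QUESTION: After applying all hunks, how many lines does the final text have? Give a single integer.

Hunk 1: at line 1 remove [hys,xzcl] add [scy] -> 6 lines: dcq scy cwd rrc hhhwd gqm
Hunk 2: at line 1 remove [cwd,rrc] add [nku,dhs] -> 6 lines: dcq scy nku dhs hhhwd gqm
Hunk 3: at line 2 remove [nku,dhs] add [viw,uqmk,wtlk] -> 7 lines: dcq scy viw uqmk wtlk hhhwd gqm
Hunk 4: at line 5 remove [hhhwd] add [zmjvt,vmm,wqmrs] -> 9 lines: dcq scy viw uqmk wtlk zmjvt vmm wqmrs gqm
Hunk 5: at line 1 remove [viw,uqmk] add [bdgz,tfztg] -> 9 lines: dcq scy bdgz tfztg wtlk zmjvt vmm wqmrs gqm
Final line count: 9

Answer: 9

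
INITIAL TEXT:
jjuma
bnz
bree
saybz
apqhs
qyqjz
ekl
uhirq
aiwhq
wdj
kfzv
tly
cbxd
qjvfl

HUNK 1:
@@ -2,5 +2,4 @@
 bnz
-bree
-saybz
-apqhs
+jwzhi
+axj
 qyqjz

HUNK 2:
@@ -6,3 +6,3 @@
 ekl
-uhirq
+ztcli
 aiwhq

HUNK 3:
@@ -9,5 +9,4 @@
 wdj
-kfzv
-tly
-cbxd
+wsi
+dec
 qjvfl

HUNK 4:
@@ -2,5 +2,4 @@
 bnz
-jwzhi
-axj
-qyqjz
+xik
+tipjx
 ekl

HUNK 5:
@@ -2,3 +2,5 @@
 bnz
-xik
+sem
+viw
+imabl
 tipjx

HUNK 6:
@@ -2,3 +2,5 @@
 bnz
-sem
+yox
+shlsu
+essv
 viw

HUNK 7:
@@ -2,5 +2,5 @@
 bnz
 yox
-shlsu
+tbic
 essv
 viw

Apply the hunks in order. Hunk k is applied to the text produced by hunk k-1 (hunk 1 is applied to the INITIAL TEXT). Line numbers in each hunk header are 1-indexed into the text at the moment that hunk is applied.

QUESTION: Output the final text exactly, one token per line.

Answer: jjuma
bnz
yox
tbic
essv
viw
imabl
tipjx
ekl
ztcli
aiwhq
wdj
wsi
dec
qjvfl

Derivation:
Hunk 1: at line 2 remove [bree,saybz,apqhs] add [jwzhi,axj] -> 13 lines: jjuma bnz jwzhi axj qyqjz ekl uhirq aiwhq wdj kfzv tly cbxd qjvfl
Hunk 2: at line 6 remove [uhirq] add [ztcli] -> 13 lines: jjuma bnz jwzhi axj qyqjz ekl ztcli aiwhq wdj kfzv tly cbxd qjvfl
Hunk 3: at line 9 remove [kfzv,tly,cbxd] add [wsi,dec] -> 12 lines: jjuma bnz jwzhi axj qyqjz ekl ztcli aiwhq wdj wsi dec qjvfl
Hunk 4: at line 2 remove [jwzhi,axj,qyqjz] add [xik,tipjx] -> 11 lines: jjuma bnz xik tipjx ekl ztcli aiwhq wdj wsi dec qjvfl
Hunk 5: at line 2 remove [xik] add [sem,viw,imabl] -> 13 lines: jjuma bnz sem viw imabl tipjx ekl ztcli aiwhq wdj wsi dec qjvfl
Hunk 6: at line 2 remove [sem] add [yox,shlsu,essv] -> 15 lines: jjuma bnz yox shlsu essv viw imabl tipjx ekl ztcli aiwhq wdj wsi dec qjvfl
Hunk 7: at line 2 remove [shlsu] add [tbic] -> 15 lines: jjuma bnz yox tbic essv viw imabl tipjx ekl ztcli aiwhq wdj wsi dec qjvfl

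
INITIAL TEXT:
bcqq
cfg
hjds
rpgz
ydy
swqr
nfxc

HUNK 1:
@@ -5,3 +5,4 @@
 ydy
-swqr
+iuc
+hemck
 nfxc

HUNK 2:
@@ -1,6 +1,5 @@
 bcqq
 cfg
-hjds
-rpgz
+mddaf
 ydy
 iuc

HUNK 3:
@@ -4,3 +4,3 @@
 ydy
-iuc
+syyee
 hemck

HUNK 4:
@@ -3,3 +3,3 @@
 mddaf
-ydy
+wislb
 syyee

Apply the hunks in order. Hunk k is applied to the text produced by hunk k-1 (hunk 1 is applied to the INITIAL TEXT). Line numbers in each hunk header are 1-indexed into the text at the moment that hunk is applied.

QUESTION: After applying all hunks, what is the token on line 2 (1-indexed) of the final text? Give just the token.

Answer: cfg

Derivation:
Hunk 1: at line 5 remove [swqr] add [iuc,hemck] -> 8 lines: bcqq cfg hjds rpgz ydy iuc hemck nfxc
Hunk 2: at line 1 remove [hjds,rpgz] add [mddaf] -> 7 lines: bcqq cfg mddaf ydy iuc hemck nfxc
Hunk 3: at line 4 remove [iuc] add [syyee] -> 7 lines: bcqq cfg mddaf ydy syyee hemck nfxc
Hunk 4: at line 3 remove [ydy] add [wislb] -> 7 lines: bcqq cfg mddaf wislb syyee hemck nfxc
Final line 2: cfg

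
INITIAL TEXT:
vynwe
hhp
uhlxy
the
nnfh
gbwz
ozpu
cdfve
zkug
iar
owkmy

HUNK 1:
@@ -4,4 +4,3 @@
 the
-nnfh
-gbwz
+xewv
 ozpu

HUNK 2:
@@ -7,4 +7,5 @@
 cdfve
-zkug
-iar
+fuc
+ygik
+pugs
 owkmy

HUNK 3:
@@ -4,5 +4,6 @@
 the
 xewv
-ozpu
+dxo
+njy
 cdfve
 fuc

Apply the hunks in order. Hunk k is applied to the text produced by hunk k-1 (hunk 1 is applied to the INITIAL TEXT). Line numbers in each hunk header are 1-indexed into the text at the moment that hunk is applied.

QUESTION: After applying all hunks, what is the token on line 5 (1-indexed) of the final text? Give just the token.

Hunk 1: at line 4 remove [nnfh,gbwz] add [xewv] -> 10 lines: vynwe hhp uhlxy the xewv ozpu cdfve zkug iar owkmy
Hunk 2: at line 7 remove [zkug,iar] add [fuc,ygik,pugs] -> 11 lines: vynwe hhp uhlxy the xewv ozpu cdfve fuc ygik pugs owkmy
Hunk 3: at line 4 remove [ozpu] add [dxo,njy] -> 12 lines: vynwe hhp uhlxy the xewv dxo njy cdfve fuc ygik pugs owkmy
Final line 5: xewv

Answer: xewv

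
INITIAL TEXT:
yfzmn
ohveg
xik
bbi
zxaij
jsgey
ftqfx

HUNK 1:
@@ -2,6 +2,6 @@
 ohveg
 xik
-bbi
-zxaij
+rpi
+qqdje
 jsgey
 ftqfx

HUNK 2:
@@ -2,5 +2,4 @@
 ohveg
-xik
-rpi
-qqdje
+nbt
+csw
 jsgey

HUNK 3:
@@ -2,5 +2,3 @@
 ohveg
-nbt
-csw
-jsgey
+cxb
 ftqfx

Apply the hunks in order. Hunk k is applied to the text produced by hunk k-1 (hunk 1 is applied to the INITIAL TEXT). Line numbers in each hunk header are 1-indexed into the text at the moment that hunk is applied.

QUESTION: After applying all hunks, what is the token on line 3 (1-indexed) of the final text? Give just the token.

Answer: cxb

Derivation:
Hunk 1: at line 2 remove [bbi,zxaij] add [rpi,qqdje] -> 7 lines: yfzmn ohveg xik rpi qqdje jsgey ftqfx
Hunk 2: at line 2 remove [xik,rpi,qqdje] add [nbt,csw] -> 6 lines: yfzmn ohveg nbt csw jsgey ftqfx
Hunk 3: at line 2 remove [nbt,csw,jsgey] add [cxb] -> 4 lines: yfzmn ohveg cxb ftqfx
Final line 3: cxb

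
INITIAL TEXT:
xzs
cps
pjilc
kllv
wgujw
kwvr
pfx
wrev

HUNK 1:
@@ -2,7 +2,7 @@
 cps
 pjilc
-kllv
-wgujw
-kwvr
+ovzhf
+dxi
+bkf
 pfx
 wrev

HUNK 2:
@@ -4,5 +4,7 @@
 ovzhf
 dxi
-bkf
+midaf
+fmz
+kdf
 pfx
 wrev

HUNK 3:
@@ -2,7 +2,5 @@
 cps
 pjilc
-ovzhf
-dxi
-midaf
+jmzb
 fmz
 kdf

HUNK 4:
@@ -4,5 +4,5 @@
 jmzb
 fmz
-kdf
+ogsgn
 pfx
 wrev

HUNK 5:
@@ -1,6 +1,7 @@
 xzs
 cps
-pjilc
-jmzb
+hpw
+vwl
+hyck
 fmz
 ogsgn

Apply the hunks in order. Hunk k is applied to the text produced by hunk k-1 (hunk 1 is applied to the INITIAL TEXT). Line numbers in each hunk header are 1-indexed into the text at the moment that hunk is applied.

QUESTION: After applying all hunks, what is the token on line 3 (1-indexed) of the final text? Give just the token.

Answer: hpw

Derivation:
Hunk 1: at line 2 remove [kllv,wgujw,kwvr] add [ovzhf,dxi,bkf] -> 8 lines: xzs cps pjilc ovzhf dxi bkf pfx wrev
Hunk 2: at line 4 remove [bkf] add [midaf,fmz,kdf] -> 10 lines: xzs cps pjilc ovzhf dxi midaf fmz kdf pfx wrev
Hunk 3: at line 2 remove [ovzhf,dxi,midaf] add [jmzb] -> 8 lines: xzs cps pjilc jmzb fmz kdf pfx wrev
Hunk 4: at line 4 remove [kdf] add [ogsgn] -> 8 lines: xzs cps pjilc jmzb fmz ogsgn pfx wrev
Hunk 5: at line 1 remove [pjilc,jmzb] add [hpw,vwl,hyck] -> 9 lines: xzs cps hpw vwl hyck fmz ogsgn pfx wrev
Final line 3: hpw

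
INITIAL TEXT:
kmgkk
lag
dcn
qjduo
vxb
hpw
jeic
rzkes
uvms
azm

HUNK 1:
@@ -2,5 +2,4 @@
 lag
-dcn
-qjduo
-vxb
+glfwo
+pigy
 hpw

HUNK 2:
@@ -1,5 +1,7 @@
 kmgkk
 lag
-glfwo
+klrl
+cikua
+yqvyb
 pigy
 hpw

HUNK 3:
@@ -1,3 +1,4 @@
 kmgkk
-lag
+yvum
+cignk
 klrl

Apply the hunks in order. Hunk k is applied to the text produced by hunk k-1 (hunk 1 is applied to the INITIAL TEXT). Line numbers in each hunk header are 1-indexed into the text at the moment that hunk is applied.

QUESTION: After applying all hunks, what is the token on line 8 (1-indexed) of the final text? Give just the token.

Hunk 1: at line 2 remove [dcn,qjduo,vxb] add [glfwo,pigy] -> 9 lines: kmgkk lag glfwo pigy hpw jeic rzkes uvms azm
Hunk 2: at line 1 remove [glfwo] add [klrl,cikua,yqvyb] -> 11 lines: kmgkk lag klrl cikua yqvyb pigy hpw jeic rzkes uvms azm
Hunk 3: at line 1 remove [lag] add [yvum,cignk] -> 12 lines: kmgkk yvum cignk klrl cikua yqvyb pigy hpw jeic rzkes uvms azm
Final line 8: hpw

Answer: hpw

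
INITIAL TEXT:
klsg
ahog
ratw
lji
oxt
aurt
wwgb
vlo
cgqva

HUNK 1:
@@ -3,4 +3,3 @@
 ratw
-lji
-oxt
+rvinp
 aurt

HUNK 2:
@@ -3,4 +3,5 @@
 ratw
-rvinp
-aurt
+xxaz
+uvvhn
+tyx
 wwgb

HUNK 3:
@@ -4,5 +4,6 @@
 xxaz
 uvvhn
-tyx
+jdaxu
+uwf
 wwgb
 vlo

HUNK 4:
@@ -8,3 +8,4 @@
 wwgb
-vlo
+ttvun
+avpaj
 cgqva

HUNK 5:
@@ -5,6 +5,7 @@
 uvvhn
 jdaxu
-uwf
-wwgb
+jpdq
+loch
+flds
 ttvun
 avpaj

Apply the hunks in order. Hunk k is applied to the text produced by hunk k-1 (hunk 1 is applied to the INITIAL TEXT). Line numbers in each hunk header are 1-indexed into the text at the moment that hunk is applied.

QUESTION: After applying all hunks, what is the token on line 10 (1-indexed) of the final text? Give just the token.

Hunk 1: at line 3 remove [lji,oxt] add [rvinp] -> 8 lines: klsg ahog ratw rvinp aurt wwgb vlo cgqva
Hunk 2: at line 3 remove [rvinp,aurt] add [xxaz,uvvhn,tyx] -> 9 lines: klsg ahog ratw xxaz uvvhn tyx wwgb vlo cgqva
Hunk 3: at line 4 remove [tyx] add [jdaxu,uwf] -> 10 lines: klsg ahog ratw xxaz uvvhn jdaxu uwf wwgb vlo cgqva
Hunk 4: at line 8 remove [vlo] add [ttvun,avpaj] -> 11 lines: klsg ahog ratw xxaz uvvhn jdaxu uwf wwgb ttvun avpaj cgqva
Hunk 5: at line 5 remove [uwf,wwgb] add [jpdq,loch,flds] -> 12 lines: klsg ahog ratw xxaz uvvhn jdaxu jpdq loch flds ttvun avpaj cgqva
Final line 10: ttvun

Answer: ttvun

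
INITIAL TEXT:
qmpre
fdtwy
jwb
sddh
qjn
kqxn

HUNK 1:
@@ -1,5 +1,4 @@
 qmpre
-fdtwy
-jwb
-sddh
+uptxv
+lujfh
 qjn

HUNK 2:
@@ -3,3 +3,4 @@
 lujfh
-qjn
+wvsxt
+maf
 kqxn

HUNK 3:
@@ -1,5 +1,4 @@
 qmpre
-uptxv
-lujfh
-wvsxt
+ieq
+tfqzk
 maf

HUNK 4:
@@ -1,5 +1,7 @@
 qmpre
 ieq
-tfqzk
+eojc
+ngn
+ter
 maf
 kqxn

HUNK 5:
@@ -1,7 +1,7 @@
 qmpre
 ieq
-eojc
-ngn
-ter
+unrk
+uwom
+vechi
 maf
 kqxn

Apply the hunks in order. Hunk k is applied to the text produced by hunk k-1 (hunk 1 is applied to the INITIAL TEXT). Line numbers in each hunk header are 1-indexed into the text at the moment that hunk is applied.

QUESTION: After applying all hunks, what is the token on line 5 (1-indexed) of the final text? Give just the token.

Hunk 1: at line 1 remove [fdtwy,jwb,sddh] add [uptxv,lujfh] -> 5 lines: qmpre uptxv lujfh qjn kqxn
Hunk 2: at line 3 remove [qjn] add [wvsxt,maf] -> 6 lines: qmpre uptxv lujfh wvsxt maf kqxn
Hunk 3: at line 1 remove [uptxv,lujfh,wvsxt] add [ieq,tfqzk] -> 5 lines: qmpre ieq tfqzk maf kqxn
Hunk 4: at line 1 remove [tfqzk] add [eojc,ngn,ter] -> 7 lines: qmpre ieq eojc ngn ter maf kqxn
Hunk 5: at line 1 remove [eojc,ngn,ter] add [unrk,uwom,vechi] -> 7 lines: qmpre ieq unrk uwom vechi maf kqxn
Final line 5: vechi

Answer: vechi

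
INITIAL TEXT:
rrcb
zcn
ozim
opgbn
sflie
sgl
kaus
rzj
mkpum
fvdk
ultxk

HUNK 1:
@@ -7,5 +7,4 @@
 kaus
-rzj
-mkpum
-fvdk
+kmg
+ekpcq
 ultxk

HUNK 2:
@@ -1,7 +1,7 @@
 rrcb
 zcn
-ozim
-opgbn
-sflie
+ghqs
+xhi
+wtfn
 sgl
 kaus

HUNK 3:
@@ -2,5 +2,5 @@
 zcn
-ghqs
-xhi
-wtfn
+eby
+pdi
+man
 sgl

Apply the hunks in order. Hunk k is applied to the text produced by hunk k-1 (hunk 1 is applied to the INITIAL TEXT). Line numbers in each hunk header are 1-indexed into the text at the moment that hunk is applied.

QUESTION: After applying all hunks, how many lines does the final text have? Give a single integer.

Answer: 10

Derivation:
Hunk 1: at line 7 remove [rzj,mkpum,fvdk] add [kmg,ekpcq] -> 10 lines: rrcb zcn ozim opgbn sflie sgl kaus kmg ekpcq ultxk
Hunk 2: at line 1 remove [ozim,opgbn,sflie] add [ghqs,xhi,wtfn] -> 10 lines: rrcb zcn ghqs xhi wtfn sgl kaus kmg ekpcq ultxk
Hunk 3: at line 2 remove [ghqs,xhi,wtfn] add [eby,pdi,man] -> 10 lines: rrcb zcn eby pdi man sgl kaus kmg ekpcq ultxk
Final line count: 10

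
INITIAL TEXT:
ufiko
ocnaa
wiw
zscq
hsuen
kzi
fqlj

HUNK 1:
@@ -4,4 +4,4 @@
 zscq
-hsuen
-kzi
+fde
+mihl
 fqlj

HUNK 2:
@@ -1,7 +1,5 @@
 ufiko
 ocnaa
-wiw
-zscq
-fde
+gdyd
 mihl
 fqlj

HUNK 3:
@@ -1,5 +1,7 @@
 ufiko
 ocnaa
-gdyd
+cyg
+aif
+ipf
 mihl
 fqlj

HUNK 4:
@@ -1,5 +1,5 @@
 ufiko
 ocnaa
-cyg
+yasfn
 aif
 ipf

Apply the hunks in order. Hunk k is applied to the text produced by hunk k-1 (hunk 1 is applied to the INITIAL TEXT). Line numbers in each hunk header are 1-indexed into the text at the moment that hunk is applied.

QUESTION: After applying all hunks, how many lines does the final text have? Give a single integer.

Answer: 7

Derivation:
Hunk 1: at line 4 remove [hsuen,kzi] add [fde,mihl] -> 7 lines: ufiko ocnaa wiw zscq fde mihl fqlj
Hunk 2: at line 1 remove [wiw,zscq,fde] add [gdyd] -> 5 lines: ufiko ocnaa gdyd mihl fqlj
Hunk 3: at line 1 remove [gdyd] add [cyg,aif,ipf] -> 7 lines: ufiko ocnaa cyg aif ipf mihl fqlj
Hunk 4: at line 1 remove [cyg] add [yasfn] -> 7 lines: ufiko ocnaa yasfn aif ipf mihl fqlj
Final line count: 7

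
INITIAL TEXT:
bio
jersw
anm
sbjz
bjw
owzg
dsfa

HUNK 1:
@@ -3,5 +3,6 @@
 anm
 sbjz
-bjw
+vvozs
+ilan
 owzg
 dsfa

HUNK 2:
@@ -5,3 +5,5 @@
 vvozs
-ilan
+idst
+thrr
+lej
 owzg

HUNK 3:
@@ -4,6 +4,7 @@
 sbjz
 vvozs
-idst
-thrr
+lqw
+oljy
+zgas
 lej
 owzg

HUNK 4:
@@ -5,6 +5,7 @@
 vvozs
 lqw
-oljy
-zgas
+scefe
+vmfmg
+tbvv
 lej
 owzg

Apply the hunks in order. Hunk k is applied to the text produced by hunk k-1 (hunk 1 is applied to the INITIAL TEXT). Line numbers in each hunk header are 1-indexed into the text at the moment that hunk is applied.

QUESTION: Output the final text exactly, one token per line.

Hunk 1: at line 3 remove [bjw] add [vvozs,ilan] -> 8 lines: bio jersw anm sbjz vvozs ilan owzg dsfa
Hunk 2: at line 5 remove [ilan] add [idst,thrr,lej] -> 10 lines: bio jersw anm sbjz vvozs idst thrr lej owzg dsfa
Hunk 3: at line 4 remove [idst,thrr] add [lqw,oljy,zgas] -> 11 lines: bio jersw anm sbjz vvozs lqw oljy zgas lej owzg dsfa
Hunk 4: at line 5 remove [oljy,zgas] add [scefe,vmfmg,tbvv] -> 12 lines: bio jersw anm sbjz vvozs lqw scefe vmfmg tbvv lej owzg dsfa

Answer: bio
jersw
anm
sbjz
vvozs
lqw
scefe
vmfmg
tbvv
lej
owzg
dsfa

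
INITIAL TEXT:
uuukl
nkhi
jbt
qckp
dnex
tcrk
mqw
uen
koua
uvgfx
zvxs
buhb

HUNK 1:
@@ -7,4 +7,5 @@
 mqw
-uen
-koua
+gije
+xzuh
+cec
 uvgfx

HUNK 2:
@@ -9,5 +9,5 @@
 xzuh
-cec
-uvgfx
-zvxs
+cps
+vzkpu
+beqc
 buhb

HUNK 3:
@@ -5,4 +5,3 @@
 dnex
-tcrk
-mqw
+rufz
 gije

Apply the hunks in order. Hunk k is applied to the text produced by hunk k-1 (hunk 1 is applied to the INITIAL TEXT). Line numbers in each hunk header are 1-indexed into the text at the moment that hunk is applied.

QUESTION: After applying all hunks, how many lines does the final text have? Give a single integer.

Hunk 1: at line 7 remove [uen,koua] add [gije,xzuh,cec] -> 13 lines: uuukl nkhi jbt qckp dnex tcrk mqw gije xzuh cec uvgfx zvxs buhb
Hunk 2: at line 9 remove [cec,uvgfx,zvxs] add [cps,vzkpu,beqc] -> 13 lines: uuukl nkhi jbt qckp dnex tcrk mqw gije xzuh cps vzkpu beqc buhb
Hunk 3: at line 5 remove [tcrk,mqw] add [rufz] -> 12 lines: uuukl nkhi jbt qckp dnex rufz gije xzuh cps vzkpu beqc buhb
Final line count: 12

Answer: 12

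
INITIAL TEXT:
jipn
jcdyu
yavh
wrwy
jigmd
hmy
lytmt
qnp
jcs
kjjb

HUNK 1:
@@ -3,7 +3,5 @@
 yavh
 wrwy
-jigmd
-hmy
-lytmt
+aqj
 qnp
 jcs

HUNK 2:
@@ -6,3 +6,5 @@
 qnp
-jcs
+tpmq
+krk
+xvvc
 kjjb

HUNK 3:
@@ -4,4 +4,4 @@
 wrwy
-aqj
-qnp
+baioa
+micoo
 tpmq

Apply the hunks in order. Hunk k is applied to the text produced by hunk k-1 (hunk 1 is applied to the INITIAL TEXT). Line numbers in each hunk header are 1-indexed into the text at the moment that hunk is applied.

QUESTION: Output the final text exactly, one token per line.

Answer: jipn
jcdyu
yavh
wrwy
baioa
micoo
tpmq
krk
xvvc
kjjb

Derivation:
Hunk 1: at line 3 remove [jigmd,hmy,lytmt] add [aqj] -> 8 lines: jipn jcdyu yavh wrwy aqj qnp jcs kjjb
Hunk 2: at line 6 remove [jcs] add [tpmq,krk,xvvc] -> 10 lines: jipn jcdyu yavh wrwy aqj qnp tpmq krk xvvc kjjb
Hunk 3: at line 4 remove [aqj,qnp] add [baioa,micoo] -> 10 lines: jipn jcdyu yavh wrwy baioa micoo tpmq krk xvvc kjjb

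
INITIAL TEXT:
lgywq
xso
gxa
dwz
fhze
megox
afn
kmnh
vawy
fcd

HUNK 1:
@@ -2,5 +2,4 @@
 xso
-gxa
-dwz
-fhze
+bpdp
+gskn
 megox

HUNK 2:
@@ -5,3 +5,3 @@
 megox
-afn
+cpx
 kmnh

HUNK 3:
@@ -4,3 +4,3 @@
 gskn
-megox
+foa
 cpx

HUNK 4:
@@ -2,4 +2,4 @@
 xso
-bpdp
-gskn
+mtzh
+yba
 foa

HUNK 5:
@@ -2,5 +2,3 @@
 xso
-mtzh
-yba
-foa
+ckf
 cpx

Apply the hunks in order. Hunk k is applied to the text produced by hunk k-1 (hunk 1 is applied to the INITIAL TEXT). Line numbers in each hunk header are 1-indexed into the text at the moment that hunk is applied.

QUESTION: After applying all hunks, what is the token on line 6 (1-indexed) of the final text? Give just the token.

Hunk 1: at line 2 remove [gxa,dwz,fhze] add [bpdp,gskn] -> 9 lines: lgywq xso bpdp gskn megox afn kmnh vawy fcd
Hunk 2: at line 5 remove [afn] add [cpx] -> 9 lines: lgywq xso bpdp gskn megox cpx kmnh vawy fcd
Hunk 3: at line 4 remove [megox] add [foa] -> 9 lines: lgywq xso bpdp gskn foa cpx kmnh vawy fcd
Hunk 4: at line 2 remove [bpdp,gskn] add [mtzh,yba] -> 9 lines: lgywq xso mtzh yba foa cpx kmnh vawy fcd
Hunk 5: at line 2 remove [mtzh,yba,foa] add [ckf] -> 7 lines: lgywq xso ckf cpx kmnh vawy fcd
Final line 6: vawy

Answer: vawy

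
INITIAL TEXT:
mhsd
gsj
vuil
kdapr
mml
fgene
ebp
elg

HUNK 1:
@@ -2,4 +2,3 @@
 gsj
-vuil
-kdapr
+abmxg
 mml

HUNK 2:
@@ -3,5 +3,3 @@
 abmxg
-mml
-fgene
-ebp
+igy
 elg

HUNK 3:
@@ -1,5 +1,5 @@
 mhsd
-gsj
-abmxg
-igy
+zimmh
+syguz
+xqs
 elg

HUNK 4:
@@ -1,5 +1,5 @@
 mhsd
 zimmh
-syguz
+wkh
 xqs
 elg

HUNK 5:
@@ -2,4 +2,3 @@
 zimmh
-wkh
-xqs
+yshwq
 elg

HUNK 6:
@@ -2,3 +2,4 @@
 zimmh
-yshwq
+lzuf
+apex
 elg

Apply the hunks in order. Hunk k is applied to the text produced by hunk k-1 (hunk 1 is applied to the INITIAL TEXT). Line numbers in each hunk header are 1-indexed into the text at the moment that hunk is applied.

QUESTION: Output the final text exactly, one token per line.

Hunk 1: at line 2 remove [vuil,kdapr] add [abmxg] -> 7 lines: mhsd gsj abmxg mml fgene ebp elg
Hunk 2: at line 3 remove [mml,fgene,ebp] add [igy] -> 5 lines: mhsd gsj abmxg igy elg
Hunk 3: at line 1 remove [gsj,abmxg,igy] add [zimmh,syguz,xqs] -> 5 lines: mhsd zimmh syguz xqs elg
Hunk 4: at line 1 remove [syguz] add [wkh] -> 5 lines: mhsd zimmh wkh xqs elg
Hunk 5: at line 2 remove [wkh,xqs] add [yshwq] -> 4 lines: mhsd zimmh yshwq elg
Hunk 6: at line 2 remove [yshwq] add [lzuf,apex] -> 5 lines: mhsd zimmh lzuf apex elg

Answer: mhsd
zimmh
lzuf
apex
elg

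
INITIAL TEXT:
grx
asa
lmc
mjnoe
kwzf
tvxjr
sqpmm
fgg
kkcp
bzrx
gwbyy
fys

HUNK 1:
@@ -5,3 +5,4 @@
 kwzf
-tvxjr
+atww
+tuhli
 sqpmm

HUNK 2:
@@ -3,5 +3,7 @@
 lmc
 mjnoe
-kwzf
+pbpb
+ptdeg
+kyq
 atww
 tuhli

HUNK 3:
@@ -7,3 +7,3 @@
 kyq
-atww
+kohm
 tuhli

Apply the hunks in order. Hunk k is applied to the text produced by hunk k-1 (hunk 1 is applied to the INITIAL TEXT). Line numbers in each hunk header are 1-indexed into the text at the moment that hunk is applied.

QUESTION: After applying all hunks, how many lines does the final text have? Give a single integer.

Answer: 15

Derivation:
Hunk 1: at line 5 remove [tvxjr] add [atww,tuhli] -> 13 lines: grx asa lmc mjnoe kwzf atww tuhli sqpmm fgg kkcp bzrx gwbyy fys
Hunk 2: at line 3 remove [kwzf] add [pbpb,ptdeg,kyq] -> 15 lines: grx asa lmc mjnoe pbpb ptdeg kyq atww tuhli sqpmm fgg kkcp bzrx gwbyy fys
Hunk 3: at line 7 remove [atww] add [kohm] -> 15 lines: grx asa lmc mjnoe pbpb ptdeg kyq kohm tuhli sqpmm fgg kkcp bzrx gwbyy fys
Final line count: 15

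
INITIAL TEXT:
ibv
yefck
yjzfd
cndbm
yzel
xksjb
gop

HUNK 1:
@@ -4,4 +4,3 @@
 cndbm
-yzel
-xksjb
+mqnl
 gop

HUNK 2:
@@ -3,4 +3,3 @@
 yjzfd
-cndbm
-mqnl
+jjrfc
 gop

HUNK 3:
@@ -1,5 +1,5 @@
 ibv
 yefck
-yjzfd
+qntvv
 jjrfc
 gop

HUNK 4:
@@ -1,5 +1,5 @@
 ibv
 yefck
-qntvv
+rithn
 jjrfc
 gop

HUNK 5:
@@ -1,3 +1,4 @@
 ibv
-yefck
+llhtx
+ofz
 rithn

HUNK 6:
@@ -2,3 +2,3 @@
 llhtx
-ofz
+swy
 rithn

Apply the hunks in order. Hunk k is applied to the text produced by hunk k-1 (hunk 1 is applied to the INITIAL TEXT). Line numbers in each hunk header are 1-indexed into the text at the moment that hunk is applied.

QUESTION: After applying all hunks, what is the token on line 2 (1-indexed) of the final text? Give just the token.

Answer: llhtx

Derivation:
Hunk 1: at line 4 remove [yzel,xksjb] add [mqnl] -> 6 lines: ibv yefck yjzfd cndbm mqnl gop
Hunk 2: at line 3 remove [cndbm,mqnl] add [jjrfc] -> 5 lines: ibv yefck yjzfd jjrfc gop
Hunk 3: at line 1 remove [yjzfd] add [qntvv] -> 5 lines: ibv yefck qntvv jjrfc gop
Hunk 4: at line 1 remove [qntvv] add [rithn] -> 5 lines: ibv yefck rithn jjrfc gop
Hunk 5: at line 1 remove [yefck] add [llhtx,ofz] -> 6 lines: ibv llhtx ofz rithn jjrfc gop
Hunk 6: at line 2 remove [ofz] add [swy] -> 6 lines: ibv llhtx swy rithn jjrfc gop
Final line 2: llhtx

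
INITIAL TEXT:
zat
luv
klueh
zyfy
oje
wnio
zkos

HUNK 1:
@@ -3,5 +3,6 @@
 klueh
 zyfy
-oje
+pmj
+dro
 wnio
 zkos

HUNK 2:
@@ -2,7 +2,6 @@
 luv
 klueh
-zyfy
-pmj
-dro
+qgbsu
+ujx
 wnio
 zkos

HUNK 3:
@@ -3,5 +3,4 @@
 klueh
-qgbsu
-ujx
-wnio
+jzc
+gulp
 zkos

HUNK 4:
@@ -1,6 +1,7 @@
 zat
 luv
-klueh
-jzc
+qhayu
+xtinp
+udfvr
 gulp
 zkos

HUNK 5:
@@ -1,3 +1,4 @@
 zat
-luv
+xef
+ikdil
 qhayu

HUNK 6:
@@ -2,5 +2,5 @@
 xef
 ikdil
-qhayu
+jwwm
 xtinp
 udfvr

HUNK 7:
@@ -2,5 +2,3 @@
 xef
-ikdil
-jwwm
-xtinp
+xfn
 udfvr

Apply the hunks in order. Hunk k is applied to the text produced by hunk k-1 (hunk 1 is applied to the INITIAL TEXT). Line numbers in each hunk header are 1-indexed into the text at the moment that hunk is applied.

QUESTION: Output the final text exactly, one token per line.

Hunk 1: at line 3 remove [oje] add [pmj,dro] -> 8 lines: zat luv klueh zyfy pmj dro wnio zkos
Hunk 2: at line 2 remove [zyfy,pmj,dro] add [qgbsu,ujx] -> 7 lines: zat luv klueh qgbsu ujx wnio zkos
Hunk 3: at line 3 remove [qgbsu,ujx,wnio] add [jzc,gulp] -> 6 lines: zat luv klueh jzc gulp zkos
Hunk 4: at line 1 remove [klueh,jzc] add [qhayu,xtinp,udfvr] -> 7 lines: zat luv qhayu xtinp udfvr gulp zkos
Hunk 5: at line 1 remove [luv] add [xef,ikdil] -> 8 lines: zat xef ikdil qhayu xtinp udfvr gulp zkos
Hunk 6: at line 2 remove [qhayu] add [jwwm] -> 8 lines: zat xef ikdil jwwm xtinp udfvr gulp zkos
Hunk 7: at line 2 remove [ikdil,jwwm,xtinp] add [xfn] -> 6 lines: zat xef xfn udfvr gulp zkos

Answer: zat
xef
xfn
udfvr
gulp
zkos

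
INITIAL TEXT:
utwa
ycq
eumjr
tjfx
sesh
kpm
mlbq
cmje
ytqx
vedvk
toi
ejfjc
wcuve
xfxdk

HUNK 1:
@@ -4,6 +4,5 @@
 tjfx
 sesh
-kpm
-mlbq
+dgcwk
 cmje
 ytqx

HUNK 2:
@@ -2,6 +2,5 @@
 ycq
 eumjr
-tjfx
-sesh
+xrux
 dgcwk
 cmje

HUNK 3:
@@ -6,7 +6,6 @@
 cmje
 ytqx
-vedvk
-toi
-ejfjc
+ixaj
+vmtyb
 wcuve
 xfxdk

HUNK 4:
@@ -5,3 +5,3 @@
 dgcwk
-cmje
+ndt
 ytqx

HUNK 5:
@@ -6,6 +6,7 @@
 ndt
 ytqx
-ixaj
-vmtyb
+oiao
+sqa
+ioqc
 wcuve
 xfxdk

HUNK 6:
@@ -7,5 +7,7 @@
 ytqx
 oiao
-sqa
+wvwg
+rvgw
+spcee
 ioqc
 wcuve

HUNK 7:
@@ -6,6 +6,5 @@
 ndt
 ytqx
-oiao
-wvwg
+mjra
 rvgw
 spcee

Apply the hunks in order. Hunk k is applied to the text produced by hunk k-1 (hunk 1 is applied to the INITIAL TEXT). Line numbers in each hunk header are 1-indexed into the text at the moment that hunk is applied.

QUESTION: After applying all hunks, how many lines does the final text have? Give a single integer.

Answer: 13

Derivation:
Hunk 1: at line 4 remove [kpm,mlbq] add [dgcwk] -> 13 lines: utwa ycq eumjr tjfx sesh dgcwk cmje ytqx vedvk toi ejfjc wcuve xfxdk
Hunk 2: at line 2 remove [tjfx,sesh] add [xrux] -> 12 lines: utwa ycq eumjr xrux dgcwk cmje ytqx vedvk toi ejfjc wcuve xfxdk
Hunk 3: at line 6 remove [vedvk,toi,ejfjc] add [ixaj,vmtyb] -> 11 lines: utwa ycq eumjr xrux dgcwk cmje ytqx ixaj vmtyb wcuve xfxdk
Hunk 4: at line 5 remove [cmje] add [ndt] -> 11 lines: utwa ycq eumjr xrux dgcwk ndt ytqx ixaj vmtyb wcuve xfxdk
Hunk 5: at line 6 remove [ixaj,vmtyb] add [oiao,sqa,ioqc] -> 12 lines: utwa ycq eumjr xrux dgcwk ndt ytqx oiao sqa ioqc wcuve xfxdk
Hunk 6: at line 7 remove [sqa] add [wvwg,rvgw,spcee] -> 14 lines: utwa ycq eumjr xrux dgcwk ndt ytqx oiao wvwg rvgw spcee ioqc wcuve xfxdk
Hunk 7: at line 6 remove [oiao,wvwg] add [mjra] -> 13 lines: utwa ycq eumjr xrux dgcwk ndt ytqx mjra rvgw spcee ioqc wcuve xfxdk
Final line count: 13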